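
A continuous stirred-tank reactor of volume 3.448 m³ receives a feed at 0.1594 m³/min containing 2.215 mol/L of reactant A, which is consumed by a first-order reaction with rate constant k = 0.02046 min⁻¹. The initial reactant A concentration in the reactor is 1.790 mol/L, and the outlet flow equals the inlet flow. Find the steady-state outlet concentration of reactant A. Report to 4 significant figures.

1.535 mol/L

Species balance: V dC/dt = Q C_in − Q C − k V C.
Steady state (dC/dt = 0): C_ss = Q C_in/(Q + kV) = C_in/(1 + kV/Q).
C_ss = 0.1594·2.215/(0.1594 + 0.02046·3.448) = 0.353071/0.229946 = 1.53545 mol/L.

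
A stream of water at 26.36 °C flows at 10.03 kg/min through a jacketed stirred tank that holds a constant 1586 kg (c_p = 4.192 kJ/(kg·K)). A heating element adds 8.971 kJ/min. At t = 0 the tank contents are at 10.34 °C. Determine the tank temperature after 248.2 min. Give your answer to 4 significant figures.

Unsteady energy balance on the tank contents: M c_p dT/dt = ṁ c_p (T_in − T) + 8.971.
τ = M/ṁ = 158.126 min; T_ss = T_in + Q̇/(ṁ c_p) = 26.36 + 8.971/(10.03·4.192) = 26.5734 °C.
This is linear first-order; T(t) = T_ss + (T₀ − T_ss) e^(−t/τ).
T(248.2) = 26.5734 + (-16.2334)·e^(−248.2/158.126) = 26.5734 + (-16.2334)·0.208120 = 23.1949 °C.

23.19 °C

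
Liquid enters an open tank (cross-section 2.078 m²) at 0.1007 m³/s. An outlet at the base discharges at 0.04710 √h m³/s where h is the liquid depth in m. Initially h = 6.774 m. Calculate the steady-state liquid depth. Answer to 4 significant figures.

4.571 m

A dh/dt = Q_in − 0.04710 √h. Steady state requires inflow = outflow:
Q_in = 0.04710 √h_ss ⇒ √h_ss = 0.1007/0.04710 = 2.13800.
h_ss = 2.13800² = 4.57106 m. (Since h₀ = 6.774 m > h_ss, the level will fall toward this value.)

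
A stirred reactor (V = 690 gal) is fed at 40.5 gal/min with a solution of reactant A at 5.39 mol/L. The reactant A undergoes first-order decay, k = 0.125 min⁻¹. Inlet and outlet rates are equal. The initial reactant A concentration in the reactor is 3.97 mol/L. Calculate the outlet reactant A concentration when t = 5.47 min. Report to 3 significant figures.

2.55 mol/L

Species balance: V dC/dt = Q C_in − Q C − k V C.
This is linear with rate a = Q/V + k = 0.18370 min⁻¹.
C_ss = Q C_in/(Q + kV) = 1.7222 mol/L; C(t) = C_ss + (C₀ − C_ss) e^(−a t).
C(5.47) = 1.7222 + (2.2478)·e^(−0.18370·5.47) = 1.7222 + (2.2478)·0.36611 = 2.5452 mol/L.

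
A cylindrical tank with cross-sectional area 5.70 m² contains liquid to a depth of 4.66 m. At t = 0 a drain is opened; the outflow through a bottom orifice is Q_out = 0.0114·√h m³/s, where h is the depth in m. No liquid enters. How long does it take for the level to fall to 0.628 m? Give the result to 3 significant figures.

Mass balance (ρ constant): A dh/dt = −0.0114 √h.
Separate and integrate: 2(√h − √h₀) = −(0.0114/A) t.
t = 2A(√h₀ − √h)/0.0114 = 2·5.70·(√4.66 − √0.628)/0.0114
  = 11.400 × (2.1587 − 0.79246) / 0.0114 = 1366.2 s.

1370 s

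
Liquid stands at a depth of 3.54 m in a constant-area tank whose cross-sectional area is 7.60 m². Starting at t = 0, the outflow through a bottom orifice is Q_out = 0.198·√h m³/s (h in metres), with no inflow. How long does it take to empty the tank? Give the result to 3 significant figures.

144 s

With no inflow, A dh/dt = −0.198 √h.
Separate and integrate: 2(√h − √h₀) = −(0.198/A) t.
Set h = 0: 2√h₀ = (0.198/A) t_empty ⇒ t_empty = 2A√h₀/0.198.
t_empty = 2·7.60·√3.54/0.198 = 15.200·1.8815/0.198 = 144.44 s.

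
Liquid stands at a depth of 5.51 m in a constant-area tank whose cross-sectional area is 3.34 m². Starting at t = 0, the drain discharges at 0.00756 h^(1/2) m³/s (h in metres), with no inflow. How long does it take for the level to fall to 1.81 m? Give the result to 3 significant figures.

885 s

With no inflow, A dh/dt = −0.00756 √h.
Separate and integrate: 2(√h − √h₀) = −(0.00756/A) t.
t = 2A(√h₀ − √h)/0.00756 = 2·3.34·(√5.51 − √1.81)/0.00756
  = 6.6800 × (2.3473 − 1.3454) / 0.00756 = 885.34 s.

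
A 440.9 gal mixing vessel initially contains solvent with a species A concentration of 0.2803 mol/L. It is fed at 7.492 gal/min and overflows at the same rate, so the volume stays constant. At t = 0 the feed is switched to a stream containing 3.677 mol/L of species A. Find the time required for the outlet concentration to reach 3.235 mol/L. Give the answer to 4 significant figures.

Unsteady species balance (constant V, well mixed): V dC/dt = Q(C_in − C), so τ = V/Q = 58.8494 min.
C(t) = C_in + (C₀ − C_in) e^(−t/τ). Set C = 3.235 and solve for t:
e^(−t/τ) = (C − C_in)/(C₀ − C_in) = (3.235 − 3.677)/(0.2803 − 3.677) = 0.130126
t = −τ ln(…) = 58.8494 × 2.03925 = 120.009 min.

120.0 min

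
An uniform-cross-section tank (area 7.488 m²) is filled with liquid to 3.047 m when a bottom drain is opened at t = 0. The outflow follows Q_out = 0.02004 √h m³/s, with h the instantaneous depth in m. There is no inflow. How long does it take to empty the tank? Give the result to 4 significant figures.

A dh/dt = −Q_out = −0.02004 √h.
This is separable: 2 d(√h)/dt = −0.02004/A, so √h = √h₀ − (0.02004/(2A)) t.
Set h = 0: 2√h₀ = (0.02004/A) t_empty ⇒ t_empty = 2A√h₀/0.02004.
t_empty = 2·7.488·√3.047/0.02004 = 14.9760·1.74557/0.02004 = 1304.47 s.

1304 s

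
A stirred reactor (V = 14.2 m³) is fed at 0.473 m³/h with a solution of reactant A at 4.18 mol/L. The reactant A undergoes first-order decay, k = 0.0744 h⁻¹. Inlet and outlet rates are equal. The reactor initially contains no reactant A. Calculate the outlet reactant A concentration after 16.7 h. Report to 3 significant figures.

V dC/dt = Q(C_in − C) − k V C.
This is linear with rate a = Q/V + k = 0.10771 h⁻¹.
C_ss = Q C_in/(Q + kV) = 1.2927 mol/L; C(t) = C_ss + (C₀ − C_ss) e^(−a t).
C(16.7) = 1.2927 + (-1.2927)·e^(−0.10771·16.7) = 1.2927 + (-1.2927)·0.16550 = 1.0787 mol/L.

1.08 mol/L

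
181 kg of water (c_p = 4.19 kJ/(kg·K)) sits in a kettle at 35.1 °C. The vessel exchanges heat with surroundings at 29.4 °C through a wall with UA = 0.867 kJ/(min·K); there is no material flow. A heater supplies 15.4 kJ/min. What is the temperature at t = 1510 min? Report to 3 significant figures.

Lumped-capacitance energy balance: M c_p dT/dt = UA(T_amb − T) + Q̇.
dT/dt = (T_ss − T)/τ with T_ss = T_amb + Q̇/UA = 29.4 + 15.4/0.867 = 47.162 °C, τ = M c_p/UA = 181·4.19/0.867 = 874.73 min.
Integrating: T(t) = T_ss + (T₀ − T_ss) e^(−t/τ).
T(1510) = 47.162 + (-12.062)·0.17795 = 45.016 °C.

45.0 °C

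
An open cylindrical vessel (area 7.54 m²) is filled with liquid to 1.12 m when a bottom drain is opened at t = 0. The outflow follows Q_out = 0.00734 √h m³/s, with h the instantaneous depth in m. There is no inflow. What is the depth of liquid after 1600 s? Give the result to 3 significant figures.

0.0781 m

With no inflow, A dh/dt = −0.00734 √h.
Separate and integrate: 2(√h − √h₀) = −(0.00734/A) t.
√h = √1.12 − 0.00734·1600/(2·7.54) = 1.0583 − 0.77878 = 0.27952.
h = 0.27952² = 0.078132 m.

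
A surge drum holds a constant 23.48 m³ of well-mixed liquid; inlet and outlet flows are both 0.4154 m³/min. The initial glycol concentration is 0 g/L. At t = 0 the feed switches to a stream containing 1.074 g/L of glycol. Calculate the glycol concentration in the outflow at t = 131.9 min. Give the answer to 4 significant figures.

0.9699 g/L

Mass balance on the solute (V constant): V dC/dt = Q(C_in − C).
So dC/dt = (C_in − C)/τ with τ = V/Q = 23.48/0.4154 = 56.5238 min.
This is linear first-order; C(t) = C_in + (C₀ − C_in) e^(−t/τ).
C(131.9) = 1.074 + (0 − 1.074)·e^(−131.9/56.5238) = 1.074 + (-1.07400)·0.0969530 = 0.969872 g/L.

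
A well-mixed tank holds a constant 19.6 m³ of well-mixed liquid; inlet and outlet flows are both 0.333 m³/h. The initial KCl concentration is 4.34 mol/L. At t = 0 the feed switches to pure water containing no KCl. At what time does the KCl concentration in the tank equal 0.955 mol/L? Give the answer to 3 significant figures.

Species balance: V dC/dt = Q(C_in − C) ⇒ τ = V/Q = 58.859 h.
C(t) = C_in + (C₀ − C_in) e^(−t/τ). Set C = 0.955 and solve for t:
e^(−t/τ) = (C − C_in)/(C₀ − C_in) = (0.955 − 0)/(4.34 − 0) = 0.22005
t = −τ ln(…) = 58.859 × 1.5139 = 89.108 h.

89.1 h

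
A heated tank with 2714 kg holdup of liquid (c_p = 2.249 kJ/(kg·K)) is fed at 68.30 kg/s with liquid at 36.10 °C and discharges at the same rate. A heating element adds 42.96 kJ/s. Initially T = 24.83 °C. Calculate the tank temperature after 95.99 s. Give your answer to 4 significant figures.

M c_p dT/dt = ṁ c_p (T_in − T) + Q̇.
τ = M/ṁ = 39.7365 s; T_ss = T_in + Q̇/(ṁ c_p) = 36.10 + 42.96/(68.30·2.249) = 36.3797 °C.
This is linear first-order; T(t) = T_ss + (T₀ − T_ss) e^(−t/τ).
T(95.99) = 36.3797 + (-11.5497)·e^(−95.99/39.7365) = 36.3797 + (-11.5497)·0.0893079 = 35.3482 °C.

35.35 °C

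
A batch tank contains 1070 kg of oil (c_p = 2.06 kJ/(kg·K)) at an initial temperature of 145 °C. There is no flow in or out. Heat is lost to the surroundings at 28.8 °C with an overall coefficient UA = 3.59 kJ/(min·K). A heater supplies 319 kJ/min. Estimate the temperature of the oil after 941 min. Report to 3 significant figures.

Lumped-capacitance energy balance: M c_p dT/dt = UA(T_amb − T) + Q̇.
dT/dt = (T_ss − T)/τ with T_ss = T_amb + Q̇/UA = 28.8 + 319/3.59 = 117.66 °C, τ = M c_p/UA = 1070·2.06/3.59 = 613.98 min.
T approaches T_ss exponentially: T(t) = T_ss + (T₀ − T_ss) e^(−t/τ).
T(941) = 117.66 + (27.342)·0.21597 = 123.56 °C.

124 °C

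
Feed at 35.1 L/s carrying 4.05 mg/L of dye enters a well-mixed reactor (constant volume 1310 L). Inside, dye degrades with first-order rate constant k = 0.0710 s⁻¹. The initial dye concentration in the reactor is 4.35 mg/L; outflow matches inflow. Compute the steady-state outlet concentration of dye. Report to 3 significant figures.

Species balance: V dC/dt = Q C_in − Q C − k V C.
At steady state: 0 = Q C_in − (Q + kV) C_ss, so C_ss = Q C_in/(Q + kV).
C_ss = 35.1·4.05/(35.1 + 0.0710·1310) = 142.16/128.11 = 1.1096 mg/L.

1.11 mg/L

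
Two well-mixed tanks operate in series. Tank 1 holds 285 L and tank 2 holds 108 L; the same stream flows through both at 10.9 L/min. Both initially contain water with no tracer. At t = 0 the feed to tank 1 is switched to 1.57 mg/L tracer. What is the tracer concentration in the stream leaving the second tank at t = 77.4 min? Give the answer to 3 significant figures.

Each tank obeys Vᵢ dCᵢ/dt = Q(Cᵢ₋₁ − Cᵢ), so τᵢ = Vᵢ/Q.
τ₁ = 285/10.9 = 26.147 min; τ₂ = 108/10.9 = 9.9083 min.
Solving the cascade with C₁(0)=C₂(0)=0 gives C₂(t) = C_in[1 − (τ₁ e^(−t/τ₁) − τ₂ e^(−t/τ₂))/(τ₁ − τ₂)].
At t = 77.4: e^(−t/τ₁) = 0.051808, e^(−t/τ₂) = 0.00040498.
C₂ = 1.57·[1 − (26.147·0.051808 − 9.9083·0.00040498)/(16.239)] = 1.57·0.91683 = 1.4394 mg/L.

1.44 mg/L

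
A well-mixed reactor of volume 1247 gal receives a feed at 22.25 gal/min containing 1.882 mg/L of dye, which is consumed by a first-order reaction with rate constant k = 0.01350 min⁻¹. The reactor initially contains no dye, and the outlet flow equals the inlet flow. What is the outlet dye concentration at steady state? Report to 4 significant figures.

Species balance: V dC/dt = Q C_in − Q C − k V C.
Steady state (dC/dt = 0): C_ss = Q C_in/(Q + kV) = C_in/(1 + kV/Q).
C_ss = 22.25·1.882/(22.25 + 0.01350·1247) = 41.8745/39.0845 = 1.07138 mg/L.

1.071 mg/L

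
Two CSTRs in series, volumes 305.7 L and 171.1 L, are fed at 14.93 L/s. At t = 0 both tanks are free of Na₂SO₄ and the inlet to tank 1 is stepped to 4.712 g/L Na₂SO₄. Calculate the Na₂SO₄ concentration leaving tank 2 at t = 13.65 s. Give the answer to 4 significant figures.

1.038 g/L

Each tank obeys Vᵢ dCᵢ/dt = Q(Cᵢ₋₁ − Cᵢ), so τᵢ = Vᵢ/Q.
τ₁ = 305.7/14.93 = 20.4756 s; τ₂ = 171.1/14.93 = 11.4601 s.
Solving the cascade with C₁(0)=C₂(0)=0 gives C₂(t) = C_in[1 − (τ₁ e^(−t/τ₁) − τ₂ e^(−t/τ₂))/(τ₁ − τ₂)].
At t = 13.65: e^(−t/τ₁) = 0.513426, e^(−t/τ₂) = 0.303892.
C₂ = 4.712·[1 − (20.4756·0.513426 − 11.4601·0.303892)/(9.01541)] = 4.712·0.220219 = 1.03767 g/L.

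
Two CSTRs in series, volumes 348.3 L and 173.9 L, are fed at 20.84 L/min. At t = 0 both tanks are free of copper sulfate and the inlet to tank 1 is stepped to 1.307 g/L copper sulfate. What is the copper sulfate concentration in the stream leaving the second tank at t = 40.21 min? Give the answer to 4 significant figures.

Species balance on tank i: dCᵢ/dt = (Cᵢ₋₁ − Cᵢ)/τᵢ with τᵢ = Vᵢ/Q.
τ₁ = 348.3/20.84 = 16.7131 min; τ₂ = 173.9/20.84 = 8.34453 min.
Tank 1: C₁ = C_in(1 − e^(−t/τ₁)). Tank 2 (τ₁ ≠ τ₂): C₂ = C_in[1 − (τ₁ e^(−t/τ₁) − τ₂ e^(−t/τ₂))/(τ₁ − τ₂)].
At t = 40.21: e^(−t/τ₁) = 0.0901839, e^(−t/τ₂) = 0.00807707.
C₂ = 1.307·[1 − (16.7131·0.0901839 − 8.34453·0.00807707)/(8.36852)] = 1.307·0.827945 = 1.08212 g/L.

1.082 g/L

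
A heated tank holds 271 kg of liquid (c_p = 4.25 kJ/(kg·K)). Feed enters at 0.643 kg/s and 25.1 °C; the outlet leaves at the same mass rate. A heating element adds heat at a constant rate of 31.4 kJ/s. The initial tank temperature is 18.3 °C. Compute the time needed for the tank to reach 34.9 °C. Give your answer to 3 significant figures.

1000 s

Energy balance: M c_p dT/dt = ṁ c_p (T_in − T) + 31.4.
τ = M/ṁ = 421.46 s; T_ss = T_in + Q̇/(ṁ c_p) = 36.590 °C.
T(t) = T_ss + (T₀ − T_ss) e^(−t/τ). Set T = 34.9:
e^(−t/τ) = (34.9 − 36.590)/(18.3 − 36.590) = 0.092413
t = −421.46 · ln(0.092413) = 1003.7 s.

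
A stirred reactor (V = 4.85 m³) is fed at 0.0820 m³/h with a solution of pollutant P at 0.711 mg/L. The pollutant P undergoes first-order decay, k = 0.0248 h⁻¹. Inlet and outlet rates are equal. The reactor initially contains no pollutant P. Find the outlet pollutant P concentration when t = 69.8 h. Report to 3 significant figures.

0.273 mg/L

V dC/dt = Q(C_in − C) − k V C.
dC/dt = (Q/V) C_in − (Q/V + k) C; effective rate a = Q/V + k = 0.016907 + 0.0248 = 0.041707 h⁻¹.
C_ss = Q C_in/(Q + kV) = 0.28822 mg/L; C(t) = C_ss + (C₀ − C_ss) e^(−a t).
C(69.8) = 0.28822 + (-0.28822)·e^(−0.041707·69.8) = 0.28822 + (-0.28822)·0.054412 = 0.27254 mg/L.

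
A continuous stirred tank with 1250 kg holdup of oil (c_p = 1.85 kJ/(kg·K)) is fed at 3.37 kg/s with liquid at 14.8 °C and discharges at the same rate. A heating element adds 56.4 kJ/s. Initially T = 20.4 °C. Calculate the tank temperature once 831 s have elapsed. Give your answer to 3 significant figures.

23.5 °C

Heat balance on the well-mixed liquid: M c_p dT/dt = ṁ c_p (T_in − T) + 56.4.
τ = M/ṁ = 370.92 s; T_ss = T_in + Q̇/(ṁ c_p) = 14.8 + 56.4/(3.37·1.85) = 23.846 °C.
Integrating: T(t) = T_ss + (T₀ − T_ss) e^(−t/τ).
T(831) = 23.846 + (-3.4464)·e^(−831/370.92) = 23.846 + (-3.4464)·0.10642 = 23.480 °C.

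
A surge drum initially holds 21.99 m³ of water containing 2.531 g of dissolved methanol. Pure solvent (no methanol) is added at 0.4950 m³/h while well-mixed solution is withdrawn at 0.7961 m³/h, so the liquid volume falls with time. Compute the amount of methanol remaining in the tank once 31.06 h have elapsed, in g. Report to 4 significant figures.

0.5852 g

Let m(t) be the amount of methanol. Volume: V(t) = V₀ + (Q_in − Q_out) t = 21.99 − 0.301100 t; V(31.06) = 12.6378 m³.
Solute balance: dm/dt = 0 − Q_out C = −Q_out m/V(t).
Separate: dm/m = −Q_out dt/V(t) ⇒ ln(m/m₀) = −(Q_out/(Q_in−Q_out)) ln(V/V₀).
m = m₀ (V₀/V)^(Q_out/(Q_in−Q_out)) = 2.531 × (21.99/12.6378)^(-2.64397) = 0.585164 g.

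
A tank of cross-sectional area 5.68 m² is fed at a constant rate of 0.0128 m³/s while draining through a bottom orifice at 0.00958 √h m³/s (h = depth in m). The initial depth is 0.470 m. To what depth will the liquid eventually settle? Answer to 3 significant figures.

Level balance: A dh/dt = 0.0128 − 0.00958 √h. Setting dh/dt = 0:
Q_in = 0.00958 √h_ss ⇒ √h_ss = 0.0128/0.00958 = 1.3361.
h_ss = 1.3361² = 1.7852 m. (Since h₀ = 0.470 m < h_ss, the level will rise toward this value.)

1.79 m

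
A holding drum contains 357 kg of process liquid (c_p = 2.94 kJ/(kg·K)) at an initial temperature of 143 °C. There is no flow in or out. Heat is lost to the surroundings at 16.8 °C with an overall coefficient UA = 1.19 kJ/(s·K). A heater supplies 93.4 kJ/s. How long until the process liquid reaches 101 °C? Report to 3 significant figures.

Lumped-capacitance energy balance: M c_p dT/dt = UA(T_amb − T) + Q̇.
τ = M c_p/UA = 882.00 s; T_ss = T_amb + Q̇/UA = 16.8 + 93.4/1.19 = 95.287 °C.
T(t) = T_ss + (T₀ − T_ss)e^(−t/τ); set T = 101:
t = −τ ln[(T − T_ss)/(T₀ − T_ss)] = −882.00 · ln(0.11973) = 1872.1 s.

1870 s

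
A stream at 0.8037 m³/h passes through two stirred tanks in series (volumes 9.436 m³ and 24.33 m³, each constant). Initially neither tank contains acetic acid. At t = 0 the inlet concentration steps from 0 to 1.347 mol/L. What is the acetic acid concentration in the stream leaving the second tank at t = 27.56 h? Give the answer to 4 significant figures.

0.5432 mol/L

Species balance on tank i: dCᵢ/dt = (Cᵢ₋₁ − Cᵢ)/τᵢ with τᵢ = Vᵢ/Q.
τ₁ = 9.436/0.8037 = 11.7407 h; τ₂ = 24.33/0.8037 = 30.2725 h.
Tank 1: C₁ = C_in(1 − e^(−t/τ₁)). Tank 2 (τ₁ ≠ τ₂): C₂ = C_in[1 − (τ₁ e^(−t/τ₁) − τ₂ e^(−t/τ₂))/(τ₁ − τ₂)].
At t = 27.56: e^(−t/τ₁) = 0.0956184, e^(−t/τ₂) = 0.402364.
C₂ = 1.347·[1 − (11.7407·0.0956184 − 30.2725·0.402364)/(-18.5318)] = 1.347·0.403299 = 0.543244 mol/L.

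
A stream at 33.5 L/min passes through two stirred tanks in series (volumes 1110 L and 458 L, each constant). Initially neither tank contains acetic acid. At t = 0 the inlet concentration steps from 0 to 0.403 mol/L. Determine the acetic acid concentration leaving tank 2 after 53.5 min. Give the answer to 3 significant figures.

0.272 mol/L

Time constants: τᵢ = Vᵢ/Q for each well-mixed tank.
τ₁ = 1110/33.5 = 33.134 min; τ₂ = 458/33.5 = 13.672 min.
Solving the cascade with C₁(0)=C₂(0)=0 gives C₂(t) = C_in[1 − (τ₁ e^(−t/τ₁) − τ₂ e^(−t/τ₂))/(τ₁ − τ₂)].
At t = 53.5: e^(−t/τ₁) = 0.19896, e^(−t/τ₂) = 0.019976.
C₂ = 0.403·[1 − (33.134·0.19896 − 13.672·0.019976)/(19.463)] = 0.403·0.67531 = 0.27215 mol/L.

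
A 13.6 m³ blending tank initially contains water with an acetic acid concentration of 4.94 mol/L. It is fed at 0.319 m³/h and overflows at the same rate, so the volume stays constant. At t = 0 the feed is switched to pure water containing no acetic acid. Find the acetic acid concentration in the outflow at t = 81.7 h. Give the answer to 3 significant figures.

0.727 mol/L

Unsteady species balance (constant V, well mixed): V dC/dt = Q(C_in − C).
Rewrite as dC/dt + C/τ = C_in/τ, τ = V/Q = 42.633 h.
Solution: C(t) = C_in + (C₀ − C_in) e^(−t/τ).
C(81.7) = 0 + (4.94 − 0)·e^(−81.7/42.633) = 0 + (4.9400)·0.14714 = 0.72689 mol/L.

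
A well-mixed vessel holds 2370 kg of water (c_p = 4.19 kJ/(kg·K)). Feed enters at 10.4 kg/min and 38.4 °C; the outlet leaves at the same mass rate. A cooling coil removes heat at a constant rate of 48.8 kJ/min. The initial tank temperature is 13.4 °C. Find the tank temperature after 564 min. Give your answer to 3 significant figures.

35.3 °C

Unsteady energy balance on the tank contents: M c_p dT/dt = ṁ c_p (T_in − T) − 48.8.
Rearrange: dT/dt = (T_ss − T)/τ with τ = M/ṁ = 227.88 min and T_ss = T_in − Q̇/(ṁ c_p) = 37.280 °C.
This is linear first-order; T(t) = T_ss + (T₀ − T_ss) e^(−t/τ).
T(564) = 37.280 + (-23.880)·e^(−564/227.88) = 37.280 + (-23.880)·0.084168 = 35.270 °C.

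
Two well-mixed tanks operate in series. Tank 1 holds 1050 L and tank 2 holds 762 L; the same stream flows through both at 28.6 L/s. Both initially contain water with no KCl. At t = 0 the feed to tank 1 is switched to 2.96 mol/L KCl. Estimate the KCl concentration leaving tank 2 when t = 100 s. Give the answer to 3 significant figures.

2.44 mol/L

Each tank obeys Vᵢ dCᵢ/dt = Q(Cᵢ₋₁ − Cᵢ), so τᵢ = Vᵢ/Q.
τ₁ = 1050/28.6 = 36.713 s; τ₂ = 762/28.6 = 26.643 s.
Tank 1: C₁ = C_in(1 − e^(−t/τ₁)). Tank 2 (τ₁ ≠ τ₂): C₂ = C_in[1 − (τ₁ e^(−t/τ₁) − τ₂ e^(−t/τ₂))/(τ₁ − τ₂)].
At t = 100: e^(−t/τ₁) = 0.065624, e^(−t/τ₂) = 0.023441.
C₂ = 2.96·[1 − (36.713·0.065624 − 26.643·0.023441)/(10.070)] = 2.96·0.82277 = 2.4354 mol/L.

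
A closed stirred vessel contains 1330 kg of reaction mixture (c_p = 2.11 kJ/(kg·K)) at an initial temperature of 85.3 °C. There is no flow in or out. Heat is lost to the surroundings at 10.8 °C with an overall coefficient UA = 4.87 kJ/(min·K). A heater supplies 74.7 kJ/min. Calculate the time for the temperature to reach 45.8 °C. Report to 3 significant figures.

Lumped-capacitance energy balance: M c_p dT/dt = UA(T_amb − T) + Q̇.
τ = M c_p/UA = 576.24 min; T_ss = T_amb + Q̇/UA = 10.8 + 74.7/4.87 = 26.139 °C.
T(t) = T_ss + (T₀ − T_ss)e^(−t/τ); set T = 45.8:
t = −τ ln[(T − T_ss)/(T₀ − T_ss)] = −576.24 · ln(0.33233) = 634.80 min.

635 min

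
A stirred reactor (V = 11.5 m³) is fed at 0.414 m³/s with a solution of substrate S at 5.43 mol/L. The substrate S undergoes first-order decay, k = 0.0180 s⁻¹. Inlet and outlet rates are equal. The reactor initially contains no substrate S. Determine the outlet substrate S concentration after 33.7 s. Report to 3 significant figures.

V dC/dt = Q(C_in − C) − k V C.
This is linear with rate a = Q/V + k = 0.054000 s⁻¹.
C_ss = Q C_in/(Q + kV) = 3.6200 mol/L; C(t) = C_ss + (C₀ − C_ss) e^(−a t).
C(33.7) = 3.6200 + (-3.6200)·e^(−0.054000·33.7) = 3.6200 + (-3.6200)·0.16206 = 3.0333 mol/L.

3.03 mol/L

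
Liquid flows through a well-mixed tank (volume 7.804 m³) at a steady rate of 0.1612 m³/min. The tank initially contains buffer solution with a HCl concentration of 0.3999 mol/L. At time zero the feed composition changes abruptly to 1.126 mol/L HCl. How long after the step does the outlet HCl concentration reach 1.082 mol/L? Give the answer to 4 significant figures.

Accumulation = in − out for the solute gives V dC/dt = Q(C_in − C), so τ = V/Q = 48.4119 min.
C(t) = C_in + (C₀ − C_in) e^(−t/τ). Set C = 1.082 and solve for t:
e^(−t/τ) = (C − C_in)/(C₀ − C_in) = (1.082 − 1.126)/(0.3999 − 1.126) = 0.0605977
t = −τ ln(…) = 48.4119 × 2.80350 = 135.723 min.

135.7 min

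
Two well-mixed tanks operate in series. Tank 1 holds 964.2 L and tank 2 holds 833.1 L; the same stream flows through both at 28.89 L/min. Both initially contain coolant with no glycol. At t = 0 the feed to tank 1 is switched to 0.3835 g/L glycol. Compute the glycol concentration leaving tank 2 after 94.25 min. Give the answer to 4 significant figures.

Time constants: τᵢ = Vᵢ/Q for each well-mixed tank.
τ₁ = 964.2/28.89 = 33.3749 min; τ₂ = 833.1/28.89 = 28.8370 min.
Tank 1: C₁ = C_in(1 − e^(−t/τ₁)). Tank 2 (τ₁ ≠ τ₂): C₂ = C_in[1 − (τ₁ e^(−t/τ₁) − τ₂ e^(−t/τ₂))/(τ₁ − τ₂)].
At t = 94.25: e^(−t/τ₁) = 0.0593691, e^(−t/τ₂) = 0.0380683.
C₂ = 0.3835·[1 − (33.3749·0.0593691 − 28.8370·0.0380683)/(4.53790)] = 0.3835·0.805271 = 0.308821 g/L.

0.3088 g/L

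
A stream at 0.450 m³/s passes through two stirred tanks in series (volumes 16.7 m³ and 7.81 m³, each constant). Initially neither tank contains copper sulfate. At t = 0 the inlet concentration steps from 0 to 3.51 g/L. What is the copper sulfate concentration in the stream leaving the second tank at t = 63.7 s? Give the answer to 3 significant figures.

Species balance on tank i: dCᵢ/dt = (Cᵢ₋₁ − Cᵢ)/τᵢ with τᵢ = Vᵢ/Q.
τ₁ = 16.7/0.450 = 37.111 s; τ₂ = 7.81/0.450 = 17.356 s.
Solving the cascade with C₁(0)=C₂(0)=0 gives C₂(t) = C_in[1 − (τ₁ e^(−t/τ₁) − τ₂ e^(−t/τ₂))/(τ₁ − τ₂)].
At t = 63.7: e^(−t/τ₁) = 0.17970, e^(−t/τ₂) = 0.025469.
C₂ = 3.51·[1 − (37.111·0.17970 − 17.356·0.025469)/(19.756)] = 3.51·0.68481 = 2.4037 g/L.

2.40 g/L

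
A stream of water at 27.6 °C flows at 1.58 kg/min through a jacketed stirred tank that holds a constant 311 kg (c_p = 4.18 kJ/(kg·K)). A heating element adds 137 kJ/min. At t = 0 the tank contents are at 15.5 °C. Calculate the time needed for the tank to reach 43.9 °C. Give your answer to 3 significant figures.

M c_p dT/dt = ṁ c_p (T_in − T) + Q̇.
τ = M/ṁ = 196.84 min; T_ss = T_in + Q̇/(ṁ c_p) = 48.344 °C.
T(t) = T_ss + (T₀ − T_ss) e^(−t/τ). Set T = 43.9:
e^(−t/τ) = (43.9 − 48.344)/(15.5 − 48.344) = 0.13530
t = −196.84 · ln(0.13530) = 393.72 min.

394 min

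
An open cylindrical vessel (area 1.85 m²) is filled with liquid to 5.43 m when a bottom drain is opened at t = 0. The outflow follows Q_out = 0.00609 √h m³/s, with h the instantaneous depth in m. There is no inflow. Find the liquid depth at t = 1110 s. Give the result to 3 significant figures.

0.253 m

With no inflow, A dh/dt = −0.00609 √h.
Separate and integrate: 2(√h − √h₀) = −(0.00609/A) t.
√h = √5.43 − 0.00609·1110/(2·1.85) = 2.3302 − 1.8270 = 0.50324.
h = 0.50324² = 0.25325 m.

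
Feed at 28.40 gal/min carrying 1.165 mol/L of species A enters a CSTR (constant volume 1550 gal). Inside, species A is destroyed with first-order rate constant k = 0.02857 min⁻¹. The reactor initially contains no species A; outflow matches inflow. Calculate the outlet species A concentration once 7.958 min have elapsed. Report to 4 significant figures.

0.1418 mol/L

V dC/dt = Q(C_in − C) − k V C.
dC/dt = (Q/V) C_in − (Q/V + k) C; effective rate a = Q/V + k = 0.0183226 + 0.02857 = 0.0468926 min⁻¹.
C_ss = Q C_in/(Q + kV) = 0.455206 mol/L; C(t) = C_ss + (C₀ − C_ss) e^(−a t).
C(7.958) = 0.455206 + (-0.455206)·e^(−0.0468926·7.958) = 0.455206 + (-0.455206)·0.688547 = 0.141775 mol/L.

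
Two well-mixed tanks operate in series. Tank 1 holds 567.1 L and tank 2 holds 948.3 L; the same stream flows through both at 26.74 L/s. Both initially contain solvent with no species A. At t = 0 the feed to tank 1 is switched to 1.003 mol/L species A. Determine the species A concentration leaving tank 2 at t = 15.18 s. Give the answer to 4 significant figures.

0.1061 mol/L

Time constants: τᵢ = Vᵢ/Q for each well-mixed tank.
τ₁ = 567.1/26.74 = 21.2079 s; τ₂ = 948.3/26.74 = 35.4637 s.
Solving the cascade with C₁(0)=C₂(0)=0 gives C₂(t) = C_in[1 − (τ₁ e^(−t/τ₁) − τ₂ e^(−t/τ₂))/(τ₁ − τ₂)].
At t = 15.18: e^(−t/τ₁) = 0.488816, e^(−t/τ₂) = 0.651783.
C₂ = 1.003·[1 − (21.2079·0.488816 − 35.4637·0.651783)/(-14.2558)] = 1.003·0.105774 = 0.106092 mol/L.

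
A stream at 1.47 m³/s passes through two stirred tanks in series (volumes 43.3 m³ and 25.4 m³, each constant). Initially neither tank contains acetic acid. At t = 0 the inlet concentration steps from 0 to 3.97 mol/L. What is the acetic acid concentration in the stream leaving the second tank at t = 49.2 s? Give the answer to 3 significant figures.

2.49 mol/L

Each tank obeys Vᵢ dCᵢ/dt = Q(Cᵢ₋₁ − Cᵢ), so τᵢ = Vᵢ/Q.
τ₁ = 43.3/1.47 = 29.456 s; τ₂ = 25.4/1.47 = 17.279 s.
Tank 1: C₁ = C_in(1 − e^(−t/τ₁)). Tank 2 (τ₁ ≠ τ₂): C₂ = C_in[1 − (τ₁ e^(−t/τ₁) − τ₂ e^(−t/τ₂))/(τ₁ − τ₂)].
At t = 49.2: e^(−t/τ₁) = 0.18819, e^(−t/τ₂) = 0.057995.
C₂ = 3.97·[1 − (29.456·0.18819 − 17.279·0.057995)/(12.177)] = 3.97·0.62706 = 2.4894 mol/L.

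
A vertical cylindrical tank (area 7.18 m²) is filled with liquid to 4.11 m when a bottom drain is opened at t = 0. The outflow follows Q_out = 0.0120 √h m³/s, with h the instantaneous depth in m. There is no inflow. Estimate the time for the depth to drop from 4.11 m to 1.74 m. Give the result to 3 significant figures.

With no inflow, A dh/dt = −0.0120 √h.
∫ h^(−1/2) dh = −(0.0120/A) ∫ dt, giving 2√h = 2√h₀ − (0.0120/A) t.
t = 2A(√h₀ − √h)/0.0120 = 2·7.18·(√4.11 − √1.74)/0.0120
  = 14.360 × (2.0273 − 1.3191) / 0.0120 = 847.51 s.

848 s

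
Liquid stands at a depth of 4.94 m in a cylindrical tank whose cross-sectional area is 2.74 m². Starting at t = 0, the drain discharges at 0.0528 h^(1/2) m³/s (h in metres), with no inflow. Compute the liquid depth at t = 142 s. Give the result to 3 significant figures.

Volume balance on the tank: A dh/dt = −0.0528 √h.
∫ h^(−1/2) dh = −(0.0528/A) ∫ dt, giving 2√h = 2√h₀ − (0.0528/A) t.
√h = √4.94 − 0.0528·142/(2·2.74) = 2.2226 − 1.3682 = 0.85444.
h = 0.85444² = 0.73006 m.

0.730 m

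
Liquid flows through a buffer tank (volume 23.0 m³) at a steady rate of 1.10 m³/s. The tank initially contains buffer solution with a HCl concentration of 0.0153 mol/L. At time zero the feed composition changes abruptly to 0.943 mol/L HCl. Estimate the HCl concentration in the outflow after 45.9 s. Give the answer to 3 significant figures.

0.840 mol/L

Accumulation = in − out for the solute gives V dC/dt = Q(C_in − C).
Time constant τ = V/Q = 23.0/1.10 = 20.909 s.
C approaches C_in exponentially: C(t) = C_in + (C₀ − C_in) e^(−t/τ).
C(45.9) = 0.943 + (0.0153 − 0.943)·e^(−45.9/20.909) = 0.943 + (-0.92770)·0.11133 = 0.83972 mol/L.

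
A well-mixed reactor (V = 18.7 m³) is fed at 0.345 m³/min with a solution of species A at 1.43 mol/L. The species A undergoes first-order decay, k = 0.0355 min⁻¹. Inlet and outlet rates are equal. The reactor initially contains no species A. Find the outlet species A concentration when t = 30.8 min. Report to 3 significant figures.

0.396 mol/L

V dC/dt = Q(C_in − C) − k V C.
This is linear with rate a = Q/V + k = 0.053949 min⁻¹.
C_ss = Q C_in/(Q + kV) = 0.48902 mol/L; C(t) = C_ss + (C₀ − C_ss) e^(−a t).
C(30.8) = 0.48902 + (-0.48902)·e^(−0.053949·30.8) = 0.48902 + (-0.48902)·0.18983 = 0.39619 mol/L.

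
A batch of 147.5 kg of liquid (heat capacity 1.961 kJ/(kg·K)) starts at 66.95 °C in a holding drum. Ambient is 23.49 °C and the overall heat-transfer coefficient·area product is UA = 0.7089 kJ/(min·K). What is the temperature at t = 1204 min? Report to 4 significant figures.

25.76 °C

M c_p dT/dt = −UA(T − T_amb).
dT/dt = (T_ss − T)/τ with T_ss = T_amb = 23.4900 °C, τ = M c_p/UA = 147.5·1.961/0.7089 = 408.023 min.
T approaches T_ss exponentially: T(t) = T_ss + (T₀ − T_ss) e^(−t/τ).
T(1204) = 23.4900 + (43.4600)·0.0522971 = 25.7628 °C.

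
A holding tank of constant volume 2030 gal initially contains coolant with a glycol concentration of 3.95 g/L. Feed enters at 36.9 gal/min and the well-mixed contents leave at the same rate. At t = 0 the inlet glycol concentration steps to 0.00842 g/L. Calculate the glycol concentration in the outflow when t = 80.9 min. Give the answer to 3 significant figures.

0.914 g/L

Accumulation = in − out for the solute gives V dC/dt = Q(C_in − C).
Rewrite as dC/dt + C/τ = C_in/τ, τ = V/Q = 55.014 min.
C approaches C_in exponentially: C(t) = C_in + (C₀ − C_in) e^(−t/τ).
C(80.9) = 0.00842 + (3.95 − 0.00842)·e^(−80.9/55.014) = 0.00842 + (3.9416)·0.22980 = 0.91419 g/L.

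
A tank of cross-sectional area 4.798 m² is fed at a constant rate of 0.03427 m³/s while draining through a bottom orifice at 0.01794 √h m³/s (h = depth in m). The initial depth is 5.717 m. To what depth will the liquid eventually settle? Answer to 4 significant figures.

3.649 m

Level balance: A dh/dt = 0.03427 − 0.01794 √h. Setting dh/dt = 0:
Q_in = 0.01794 √h_ss ⇒ √h_ss = 0.03427/0.01794 = 1.91026.
h_ss = 1.91026² = 3.64908 m. (Since h₀ = 5.717 m > h_ss, the level will fall toward this value.)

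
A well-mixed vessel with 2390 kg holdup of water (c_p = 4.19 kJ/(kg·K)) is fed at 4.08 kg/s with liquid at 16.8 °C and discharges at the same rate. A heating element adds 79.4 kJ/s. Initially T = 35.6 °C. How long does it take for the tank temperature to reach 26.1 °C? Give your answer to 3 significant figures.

651 s

M c_p dT/dt = ṁ c_p (T_in − T) + Q̇.
τ = M/ṁ = 585.78 s; T_ss = T_in + Q̇/(ṁ c_p) = 21.445 °C.
T(t) = T_ss + (T₀ − T_ss) e^(−t/τ). Set T = 26.1:
e^(−t/τ) = (26.1 − 21.445)/(35.6 − 21.445) = 0.32888
t = −585.78 · ln(0.32888) = 651.43 s.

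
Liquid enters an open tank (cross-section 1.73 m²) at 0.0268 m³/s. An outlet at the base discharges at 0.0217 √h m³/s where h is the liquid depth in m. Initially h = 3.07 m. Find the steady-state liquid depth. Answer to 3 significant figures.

1.53 m

Accumulation of liquid (constant cross-section A): A dh/dt = Q_in − 0.0217 √h. At steady state dh/dt = 0:
Q_in = 0.0217 √h_ss ⇒ √h_ss = 0.0268/0.0217 = 1.2350.
h_ss = 1.2350² = 1.5253 m. (Since h₀ = 3.07 m > h_ss, the level will fall toward this value.)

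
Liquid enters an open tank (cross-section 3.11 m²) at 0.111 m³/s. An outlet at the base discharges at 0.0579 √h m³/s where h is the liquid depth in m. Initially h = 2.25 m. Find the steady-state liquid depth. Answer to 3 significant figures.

Accumulation of liquid (constant cross-section A): A dh/dt = Q_in − 0.0579 √h. At steady state dh/dt = 0:
Q_in = 0.0579 √h_ss ⇒ √h_ss = 0.111/0.0579 = 1.9171.
h_ss = 1.9171² = 3.6753 m. (Since h₀ = 2.25 m < h_ss, the level will rise toward this value.)

3.68 m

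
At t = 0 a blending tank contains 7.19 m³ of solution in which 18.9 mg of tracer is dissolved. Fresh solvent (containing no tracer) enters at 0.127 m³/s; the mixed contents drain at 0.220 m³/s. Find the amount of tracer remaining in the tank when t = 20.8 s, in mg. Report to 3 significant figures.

Total volume: dV/dt = Q_in − Q_out = -0.093000 m³/s, so V(t) = 7.19 − 0.093000 t and V(20.8) = 5.2556 m³.
No tracer enters, so dm/dt = −Q_out · (m/V).
dm/m = −Q_out dt/(V₀ − 0.093000 t); integrating gives ln(m/m₀) = −(Q_out/(Q_in−Q_out)) ln(V/V₀).
m = m₀ (V₀/V)^(Q_out/(Q_in−Q_out)) = 18.9 × (7.19/5.2556)^(-2.3656) = 9.0051 mg.

9.01 mg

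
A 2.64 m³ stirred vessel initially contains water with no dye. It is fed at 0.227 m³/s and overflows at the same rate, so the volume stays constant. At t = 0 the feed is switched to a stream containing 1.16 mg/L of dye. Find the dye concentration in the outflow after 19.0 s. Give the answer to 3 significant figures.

0.934 mg/L

Mass balance on the solute (V constant): V dC/dt = Q(C_in − C).
So dC/dt = (C_in − C)/τ with τ = V/Q = 2.64/0.227 = 11.630 s.
This is linear first-order; C(t) = C_in + (C₀ − C_in) e^(−t/τ).
C(19.0) = 1.16 + (0 − 1.16)·e^(−19.0/11.630) = 1.16 + (-1.1600)·0.19520 = 0.93356 mg/L.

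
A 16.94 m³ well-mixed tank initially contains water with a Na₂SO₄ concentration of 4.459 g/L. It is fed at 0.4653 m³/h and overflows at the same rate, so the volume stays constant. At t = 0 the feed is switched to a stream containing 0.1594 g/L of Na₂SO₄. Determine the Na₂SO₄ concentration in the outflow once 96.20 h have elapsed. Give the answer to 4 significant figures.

0.4655 g/L

Mass balance on the solute (V constant): V dC/dt = Q(C_in − C).
So dC/dt = (C_in − C)/τ with τ = V/Q = 16.94/0.4653 = 36.4066 h.
C approaches C_in exponentially: C(t) = C_in + (C₀ − C_in) e^(−t/τ).
C(96.20) = 0.1594 + (4.459 − 0.1594)·e^(−96.20/36.4066) = 0.1594 + (4.29960)·0.0711919 = 0.465497 g/L.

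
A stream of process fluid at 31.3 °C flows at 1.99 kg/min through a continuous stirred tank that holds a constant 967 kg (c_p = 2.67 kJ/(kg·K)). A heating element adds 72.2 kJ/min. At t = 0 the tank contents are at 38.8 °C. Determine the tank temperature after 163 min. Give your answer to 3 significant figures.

Unsteady energy balance on the tank contents: M c_p dT/dt = ṁ c_p (T_in − T) + 72.2.
τ = M/ṁ = 485.93 min; T_ss = T_in + Q̇/(ṁ c_p) = 31.3 + 72.2/(1.99·2.67) = 44.889 °C.
Integrating: T(t) = T_ss + (T₀ − T_ss) e^(−t/τ).
T(163) = 44.889 + (-6.0885)·e^(−163/485.93) = 44.889 + (-6.0885)·0.71502 = 40.535 °C.

40.5 °C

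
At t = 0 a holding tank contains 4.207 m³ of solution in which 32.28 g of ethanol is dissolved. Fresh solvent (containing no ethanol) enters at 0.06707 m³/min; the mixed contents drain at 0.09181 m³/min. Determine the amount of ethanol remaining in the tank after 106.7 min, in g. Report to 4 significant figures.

0.8270 g

Let m(t) be the amount of ethanol. Volume: V(t) = V₀ + (Q_in − Q_out) t = 4.207 − 0.0247400 t; V(106.7) = 1.56724 m³.
No ethanol enters, so dm/dt = −Q_out · (m/V).
dm/m = −Q_out dt/(V₀ − 0.0247400 t); integrating gives ln(m/m₀) = −(Q_out/(Q_in−Q_out)) ln(V/V₀).
m = m₀ (V₀/V)^(Q_out/(Q_in−Q_out)) = 32.28 × (4.207/1.56724)^(-3.71099) = 0.827035 g.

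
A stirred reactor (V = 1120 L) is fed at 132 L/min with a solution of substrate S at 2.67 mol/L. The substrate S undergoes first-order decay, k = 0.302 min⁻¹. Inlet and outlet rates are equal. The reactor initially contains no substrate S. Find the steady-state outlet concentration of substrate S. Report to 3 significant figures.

0.749 mol/L

Accumulation = in − out − consumed: V dC/dt = Q C_in − Q C − k V C.
Steady state (dC/dt = 0): C_ss = Q C_in/(Q + kV) = C_in/(1 + kV/Q).
C_ss = 132·2.67/(132 + 0.302·1120) = 352.44/470.24 = 0.74949 mol/L.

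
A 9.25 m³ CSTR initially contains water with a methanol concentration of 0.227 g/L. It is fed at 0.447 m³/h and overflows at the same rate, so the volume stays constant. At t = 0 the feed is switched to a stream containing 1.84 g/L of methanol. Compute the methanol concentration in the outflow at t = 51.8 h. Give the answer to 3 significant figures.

1.71 g/L

Transient balance on the dissolved component: V dC/dt = Q(C_in − C).
Time constant τ = V/Q = 9.25/0.447 = 20.694 h.
C approaches C_in exponentially: C(t) = C_in + (C₀ − C_in) e^(−t/τ).
C(51.8) = 1.84 + (0.227 − 1.84)·e^(−51.8/20.694) = 1.84 + (-1.6130)·0.081823 = 1.7080 g/L.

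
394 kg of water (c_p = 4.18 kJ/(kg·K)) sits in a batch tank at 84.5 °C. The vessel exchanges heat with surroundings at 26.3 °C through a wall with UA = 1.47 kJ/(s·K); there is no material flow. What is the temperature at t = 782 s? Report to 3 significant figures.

Lumped-capacitance energy balance: M c_p dT/dt = UA(T_amb − T).
dT/dt = (T_ss − T)/τ with T_ss = T_amb = 26.300 °C, τ = M c_p/UA = 394·4.18/1.47 = 1120.4 s.
T approaches T_ss exponentially: T(t) = T_ss + (T₀ − T_ss) e^(−t/τ).
T(782) = 26.300 + (58.200)·0.49758 = 55.259 °C.

55.3 °C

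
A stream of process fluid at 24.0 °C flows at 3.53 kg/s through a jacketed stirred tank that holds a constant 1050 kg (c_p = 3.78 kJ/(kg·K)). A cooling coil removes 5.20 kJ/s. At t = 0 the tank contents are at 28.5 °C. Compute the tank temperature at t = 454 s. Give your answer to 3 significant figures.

24.7 °C

Unsteady energy balance on the tank contents: M c_p dT/dt = ṁ c_p (T_in − T) − 5.20.
τ = M/ṁ = 297.45 s; T_ss = T_in − Q̇/(ṁ c_p) = 24.0 − 5.20/(3.53·3.78) = 23.610 °C.
This is linear first-order; T(t) = T_ss + (T₀ − T_ss) e^(−t/τ).
T(454) = 23.610 + (4.8897)·e^(−454/297.45) = 23.610 + (4.8897)·0.21734 = 24.673 °C.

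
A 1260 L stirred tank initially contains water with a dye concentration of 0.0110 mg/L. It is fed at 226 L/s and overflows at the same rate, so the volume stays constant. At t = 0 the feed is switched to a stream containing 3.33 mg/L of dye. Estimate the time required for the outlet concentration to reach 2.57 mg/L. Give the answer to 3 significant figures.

Species balance: V dC/dt = Q(C_in − C) ⇒ τ = V/Q = 5.5752 s.
C(t) = C_in + (C₀ − C_in) e^(−t/τ). Set C = 2.57 and solve for t:
e^(−t/τ) = (C − C_in)/(C₀ − C_in) = (2.57 − 3.33)/(0.0110 − 3.33) = 0.22898
t = −τ ln(…) = 5.5752 × 1.4741 = 8.2184 s.

8.22 s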